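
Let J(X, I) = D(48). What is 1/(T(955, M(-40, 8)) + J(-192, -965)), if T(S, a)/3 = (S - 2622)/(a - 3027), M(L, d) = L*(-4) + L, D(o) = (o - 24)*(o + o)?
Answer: 969/2234243 ≈ 0.00043370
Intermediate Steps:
D(o) = 2*o*(-24 + o) (D(o) = (-24 + o)*(2*o) = 2*o*(-24 + o))
J(X, I) = 2304 (J(X, I) = 2*48*(-24 + 48) = 2*48*24 = 2304)
M(L, d) = -3*L (M(L, d) = -4*L + L = -3*L)
T(S, a) = 3*(-2622 + S)/(-3027 + a) (T(S, a) = 3*((S - 2622)/(a - 3027)) = 3*((-2622 + S)/(-3027 + a)) = 3*(-2622 + S)/(-3027 + a))
1/(T(955, M(-40, 8)) + J(-192, -965)) = 1/(3*(-2622 + 955)/(-3027 - 3*(-40)) + 2304) = 1/(3*(-1667)/(-3027 + 120) + 2304) = 1/(3*(-1667)/(-2907) + 2304) = 1/(3*(-1/2907)*(-1667) + 2304) = 1/(1667/969 + 2304) = 1/(2234243/969) = 969/2234243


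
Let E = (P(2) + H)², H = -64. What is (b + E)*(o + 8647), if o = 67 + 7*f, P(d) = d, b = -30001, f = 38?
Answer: -234889860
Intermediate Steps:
E = 3844 (E = (2 - 64)² = (-62)² = 3844)
o = 333 (o = 67 + 7*38 = 67 + 266 = 333)
(b + E)*(o + 8647) = (-30001 + 3844)*(333 + 8647) = -26157*8980 = -234889860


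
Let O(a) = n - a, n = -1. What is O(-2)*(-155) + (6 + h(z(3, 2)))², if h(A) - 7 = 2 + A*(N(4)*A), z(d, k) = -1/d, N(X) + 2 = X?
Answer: 6214/81 ≈ 76.716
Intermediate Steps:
N(X) = -2 + X
h(A) = 9 + 2*A² (h(A) = 7 + (2 + A*((-2 + 4)*A)) = 7 + (2 + A*(2*A)) = 7 + (2 + 2*A²) = 9 + 2*A²)
O(a) = -1 - a
O(-2)*(-155) + (6 + h(z(3, 2)))² = (-1 - 1*(-2))*(-155) + (6 + (9 + 2*(-1/3)²))² = (-1 + 2)*(-155) + (6 + (9 + 2*(-1*⅓)²))² = 1*(-155) + (6 + (9 + 2*(-⅓)²))² = -155 + (6 + (9 + 2*(⅑)))² = -155 + (6 + (9 + 2/9))² = -155 + (6 + 83/9)² = -155 + (137/9)² = -155 + 18769/81 = 6214/81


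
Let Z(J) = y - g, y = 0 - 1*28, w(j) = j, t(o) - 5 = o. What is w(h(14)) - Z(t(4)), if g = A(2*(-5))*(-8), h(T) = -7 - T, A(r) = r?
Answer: 87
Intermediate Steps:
t(o) = 5 + o
y = -28 (y = 0 - 28 = -28)
g = 80 (g = (2*(-5))*(-8) = -10*(-8) = 80)
Z(J) = -108 (Z(J) = -28 - 1*80 = -28 - 80 = -108)
w(h(14)) - Z(t(4)) = (-7 - 1*14) - 1*(-108) = (-7 - 14) + 108 = -21 + 108 = 87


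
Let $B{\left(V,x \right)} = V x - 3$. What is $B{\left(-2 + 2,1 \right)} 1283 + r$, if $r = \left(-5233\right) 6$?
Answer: $-35247$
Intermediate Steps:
$B{\left(V,x \right)} = -3 + V x$
$r = -31398$
$B{\left(-2 + 2,1 \right)} 1283 + r = \left(-3 + \left(-2 + 2\right) 1\right) 1283 - 31398 = \left(-3 + 0 \cdot 1\right) 1283 - 31398 = \left(-3 + 0\right) 1283 - 31398 = \left(-3\right) 1283 - 31398 = -3849 - 31398 = -35247$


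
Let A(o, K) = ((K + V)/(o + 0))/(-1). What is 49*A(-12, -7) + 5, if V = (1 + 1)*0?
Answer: -283/12 ≈ -23.583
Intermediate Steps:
V = 0 (V = 2*0 = 0)
A(o, K) = -K/o (A(o, K) = ((K + 0)/(o + 0))/(-1) = (K/o)*(-1) = -K/o)
49*A(-12, -7) + 5 = 49*(-1*(-7)/(-12)) + 5 = 49*(-1*(-7)*(-1/12)) + 5 = 49*(-7/12) + 5 = -343/12 + 5 = -283/12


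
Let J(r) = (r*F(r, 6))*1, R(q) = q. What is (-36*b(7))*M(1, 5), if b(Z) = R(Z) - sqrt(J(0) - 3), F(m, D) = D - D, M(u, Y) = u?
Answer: -252 + 36*I*sqrt(3) ≈ -252.0 + 62.354*I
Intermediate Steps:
F(m, D) = 0
J(r) = 0 (J(r) = (r*0)*1 = 0*1 = 0)
b(Z) = Z - I*sqrt(3) (b(Z) = Z - sqrt(0 - 3) = Z - sqrt(-3) = Z - I*sqrt(3))
(-36*b(7))*M(1, 5) = -36*(7 - I*sqrt(3))*1 = (-252 + 36*I*sqrt(3))*1 = -252 + 36*I*sqrt(3)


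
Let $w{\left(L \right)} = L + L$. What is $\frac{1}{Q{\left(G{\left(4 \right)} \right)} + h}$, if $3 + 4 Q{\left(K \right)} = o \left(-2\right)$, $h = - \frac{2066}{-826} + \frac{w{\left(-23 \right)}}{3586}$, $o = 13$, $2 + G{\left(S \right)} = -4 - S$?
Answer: $- \frac{2962036}{14104081} \approx -0.21001$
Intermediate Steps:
$G{\left(S \right)} = -6 - S$ ($G{\left(S \right)} = -2 - \left(4 + S\right) = -6 - S$)
$w{\left(L \right)} = 2 L$
$h = \frac{1842670}{740509}$ ($h = - \frac{2066}{-826} + \frac{2 \left(-23\right)}{3586} = \left(-2066\right) \left(- \frac{1}{826}\right) - \frac{23}{1793} = \frac{1033}{413} - \frac{23}{1793} = \frac{1842670}{740509} \approx 2.4884$)
$Q{\left(K \right)} = - \frac{29}{4}$ ($Q{\left(K \right)} = - \frac{3}{4} + \frac{13 \left(-2\right)}{4} = - \frac{3}{4} + \frac{1}{4} \left(-26\right) = - \frac{3}{4} - \frac{13}{2} = - \frac{29}{4}$)
$\frac{1}{Q{\left(G{\left(4 \right)} \right)} + h} = \frac{1}{- \frac{29}{4} + \frac{1842670}{740509}} = \frac{1}{- \frac{14104081}{2962036}} = - \frac{2962036}{14104081}$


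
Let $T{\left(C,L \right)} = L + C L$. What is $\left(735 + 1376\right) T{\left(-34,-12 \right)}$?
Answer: $835956$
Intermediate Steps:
$\left(735 + 1376\right) T{\left(-34,-12 \right)} = \left(735 + 1376\right) \left(- 12 \left(1 - 34\right)\right) = 2111 \left(\left(-12\right) \left(-33\right)\right) = 2111 \cdot 396 = 835956$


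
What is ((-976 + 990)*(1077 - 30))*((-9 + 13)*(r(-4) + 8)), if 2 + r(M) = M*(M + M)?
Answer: 2228016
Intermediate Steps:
r(M) = -2 + 2*M² (r(M) = -2 + M*(M + M) = -2 + M*(2*M) = -2 + 2*M²)
((-976 + 990)*(1077 - 30))*((-9 + 13)*(r(-4) + 8)) = ((-976 + 990)*(1077 - 30))*((-9 + 13)*((-2 + 2*(-4)²) + 8)) = (14*1047)*(4*((-2 + 2*16) + 8)) = 14658*(4*((-2 + 32) + 8)) = 14658*(4*(30 + 8)) = 14658*(4*38) = 14658*152 = 2228016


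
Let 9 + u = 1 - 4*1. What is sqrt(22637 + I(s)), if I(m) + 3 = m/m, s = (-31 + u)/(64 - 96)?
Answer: 3*sqrt(2515) ≈ 150.45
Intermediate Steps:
u = -12 (u = -9 + (1 - 4*1) = -9 + (1 - 4) = -9 - 3 = -12)
s = 43/32 (s = (-31 - 12)/(64 - 96) = -43/(-32) = -43*(-1/32) = 43/32 ≈ 1.3438)
I(m) = -2 (I(m) = -3 + m/m = -3 + 1 = -2)
sqrt(22637 + I(s)) = sqrt(22637 - 2) = sqrt(22635) = 3*sqrt(2515)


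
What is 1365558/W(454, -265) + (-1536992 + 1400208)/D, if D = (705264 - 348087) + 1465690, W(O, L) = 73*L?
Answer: -2491876701266/35263362115 ≈ -70.665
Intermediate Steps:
D = 1822867 (D = 357177 + 1465690 = 1822867)
1365558/W(454, -265) + (-1536992 + 1400208)/D = 1365558/((73*(-265))) + (-1536992 + 1400208)/1822867 = 1365558/(-19345) - 136784*1/1822867 = 1365558*(-1/19345) - 136784/1822867 = -1365558/19345 - 136784/1822867 = -2491876701266/35263362115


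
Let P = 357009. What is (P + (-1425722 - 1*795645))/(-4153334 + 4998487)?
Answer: -1864358/845153 ≈ -2.2059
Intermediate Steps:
(P + (-1425722 - 1*795645))/(-4153334 + 4998487) = (357009 + (-1425722 - 1*795645))/(-4153334 + 4998487) = (357009 + (-1425722 - 795645))/845153 = (357009 - 2221367)*(1/845153) = -1864358*1/845153 = -1864358/845153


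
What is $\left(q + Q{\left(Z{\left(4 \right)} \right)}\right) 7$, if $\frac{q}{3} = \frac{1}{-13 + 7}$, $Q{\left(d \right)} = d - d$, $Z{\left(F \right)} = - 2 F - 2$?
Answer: $- \frac{7}{2} \approx -3.5$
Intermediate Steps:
$Z{\left(F \right)} = -2 - 2 F$
$Q{\left(d \right)} = 0$
$q = - \frac{1}{2}$ ($q = \frac{3}{-13 + 7} = \frac{3}{-6} = 3 \left(- \frac{1}{6}\right) = - \frac{1}{2} \approx -0.5$)
$\left(q + Q{\left(Z{\left(4 \right)} \right)}\right) 7 = \left(- \frac{1}{2} + 0\right) 7 = \left(- \frac{1}{2}\right) 7 = - \frac{7}{2}$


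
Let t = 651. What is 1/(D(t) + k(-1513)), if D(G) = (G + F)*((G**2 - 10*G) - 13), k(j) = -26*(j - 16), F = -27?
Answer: 1/260421226 ≈ 3.8399e-9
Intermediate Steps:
k(j) = 416 - 26*j (k(j) = -26*(-16 + j) = 416 - 26*j)
D(G) = (-27 + G)*(-13 + G**2 - 10*G) (D(G) = (G - 27)*((G**2 - 10*G) - 13) = (-27 + G)*(-13 + G**2 - 10*G))
1/(D(t) + k(-1513)) = 1/((351 + 651**3 - 37*651**2 + 257*651) + (416 - 26*(-1513))) = 1/((351 + 275894451 - 37*423801 + 167307) + (416 + 39338)) = 1/((351 + 275894451 - 15680637 + 167307) + 39754) = 1/(260381472 + 39754) = 1/260421226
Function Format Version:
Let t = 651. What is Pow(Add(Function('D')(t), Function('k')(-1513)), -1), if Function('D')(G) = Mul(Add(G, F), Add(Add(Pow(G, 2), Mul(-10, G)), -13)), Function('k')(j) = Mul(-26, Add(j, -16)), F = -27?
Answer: Rational(1, 260421226) ≈ 3.8399e-9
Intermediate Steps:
Function('k')(j) = Add(416, Mul(-26, j)) (Function('k')(j) = Mul(-26, Add(-16, j)) = Add(416, Mul(-26, j)))
Function('D')(G) = Mul(Add(-27, G), Add(-13, Pow(G, 2), Mul(-10, G))) (Function('D')(G) = Mul(Add(G, -27), Add(Add(Pow(G, 2), Mul(-10, G)), -13)) = Mul(Add(-27, G), Add(-13, Pow(G, 2), Mul(-10, G))))
Pow(Add(Function('D')(t), Function('k')(-1513)), -1) = Pow(Add(Add(351, Pow(651, 3), Mul(-37, Pow(651, 2)), Mul(257, 651)), Add(416, Mul(-26, -1513))), -1) = Pow(Add(Add(351, 275894451, Mul(-37, 423801), 167307), Add(416, 39338)), -1) = Pow(Add(Add(351, 275894451, -15680637, 167307), 39754), -1) = Pow(Add(260381472, 39754), -1) = Pow(260421226, -1) = Rational(1, 260421226)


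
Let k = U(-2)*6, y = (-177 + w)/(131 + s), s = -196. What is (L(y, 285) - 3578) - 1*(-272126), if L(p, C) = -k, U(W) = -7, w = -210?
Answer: 268590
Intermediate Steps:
y = 387/65 (y = (-177 - 210)/(131 - 196) = -387/(-65) = -387*(-1/65) = 387/65 ≈ 5.9538)
k = -42 (k = -7*6 = -42)
L(p, C) = 42 (L(p, C) = -1*(-42) = 42)
(L(y, 285) - 3578) - 1*(-272126) = (42 - 3578) - 1*(-272126) = -3536 + 272126 = 268590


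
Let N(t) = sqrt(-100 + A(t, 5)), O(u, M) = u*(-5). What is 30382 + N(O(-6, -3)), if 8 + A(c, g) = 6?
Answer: 30382 + I*sqrt(102) ≈ 30382.0 + 10.1*I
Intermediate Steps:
O(u, M) = -5*u
A(c, g) = -2 (A(c, g) = -8 + 6 = -2)
N(t) = I*sqrt(102) (N(t) = sqrt(-100 - 2) = sqrt(-102) = I*sqrt(102))
30382 + N(O(-6, -3)) = 30382 + I*sqrt(102)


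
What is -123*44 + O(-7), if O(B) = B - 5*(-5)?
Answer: -5394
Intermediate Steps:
O(B) = 25 + B (O(B) = B + 25 = 25 + B)
-123*44 + O(-7) = -123*44 + (25 - 7) = -5412 + 18 = -5394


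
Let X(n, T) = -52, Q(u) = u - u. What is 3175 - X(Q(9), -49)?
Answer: 3227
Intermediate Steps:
Q(u) = 0
3175 - X(Q(9), -49) = 3175 - 1*(-52) = 3175 + 52 = 3227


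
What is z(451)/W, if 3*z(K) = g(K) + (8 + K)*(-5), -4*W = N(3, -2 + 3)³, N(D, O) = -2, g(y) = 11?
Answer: -1142/3 ≈ -380.67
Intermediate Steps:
W = 2 (W = -¼*(-2)³ = -¼*(-8) = 2)
z(K) = -29/3 - 5*K/3 (z(K) = (11 + (8 + K)*(-5))/3 = (11 + (-40 - 5*K))/3 = (-29 - 5*K)/3 = -29/3 - 5*K/3)
z(451)/W = (-29/3 - 5/3*451)/2 = (-29/3 - 2255/3)*(½) = -2284/3*½ = -1142/3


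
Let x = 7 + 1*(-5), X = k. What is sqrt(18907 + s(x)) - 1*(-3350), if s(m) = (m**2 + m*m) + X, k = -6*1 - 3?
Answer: 3350 + sqrt(18906) ≈ 3487.5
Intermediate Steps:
k = -9 (k = -6 - 3 = -9)
X = -9
x = 2 (x = 7 - 5 = 2)
s(m) = -9 + 2*m**2 (s(m) = (m**2 + m*m) - 9 = (m**2 + m**2) - 9 = 2*m**2 - 9 = -9 + 2*m**2)
sqrt(18907 + s(x)) - 1*(-3350) = sqrt(18907 + (-9 + 2*2**2)) - 1*(-3350) = sqrt(18907 + (-9 + 2*4)) + 3350 = sqrt(18907 + (-9 + 8)) + 3350 = sqrt(18907 - 1) + 3350 = sqrt(18906) + 3350 = 3350 + sqrt(18906)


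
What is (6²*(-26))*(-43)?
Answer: 40248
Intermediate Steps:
(6²*(-26))*(-43) = (36*(-26))*(-43) = -936*(-43) = 40248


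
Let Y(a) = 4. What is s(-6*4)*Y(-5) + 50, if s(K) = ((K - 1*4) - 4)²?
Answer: 4146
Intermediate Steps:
s(K) = (-8 + K)² (s(K) = ((K - 4) - 4)² = ((-4 + K) - 4)² = (-8 + K)²)
s(-6*4)*Y(-5) + 50 = (-8 - 6*4)²*4 + 50 = (-8 - 24)²*4 + 50 = (-32)²*4 + 50 = 1024*4 + 50 = 4096 + 50 = 4146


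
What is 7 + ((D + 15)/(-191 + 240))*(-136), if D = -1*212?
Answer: 27135/49 ≈ 553.78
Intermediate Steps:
D = -212
7 + ((D + 15)/(-191 + 240))*(-136) = 7 + ((-212 + 15)/(-191 + 240))*(-136) = 7 - 197/49*(-136) = 7 + 26792/49 = 27135/49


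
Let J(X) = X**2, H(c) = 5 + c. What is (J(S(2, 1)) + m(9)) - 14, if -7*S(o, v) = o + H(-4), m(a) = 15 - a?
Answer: -383/49 ≈ -7.8163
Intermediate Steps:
S(o, v) = -1/7 - o/7 (S(o, v) = -(o + (5 - 4))/7 = -(o + 1)/7 = -(1 + o)/7 = -1/7 - o/7)
(J(S(2, 1)) + m(9)) - 14 = ((-1/7 - 1/7*2)**2 + (15 - 1*9)) - 14 = ((-1/7 - 2/7)**2 + (15 - 9)) - 14 = ((-3/7)**2 + 6) - 14 = (9/49 + 6) - 14 = 303/49 - 14 = -383/49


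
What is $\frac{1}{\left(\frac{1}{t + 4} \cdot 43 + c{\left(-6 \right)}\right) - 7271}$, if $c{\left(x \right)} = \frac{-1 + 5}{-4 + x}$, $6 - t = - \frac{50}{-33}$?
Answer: $- \frac{280}{2034573} \approx -0.00013762$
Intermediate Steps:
$t = \frac{148}{33}$ ($t = 6 - - \frac{50}{-33} = 6 - \left(-50\right) \left(- \frac{1}{33}\right) = 6 - \frac{50}{33} = \frac{148}{33} \approx 4.4848$)
$c{\left(x \right)} = \frac{4}{-4 + x}$
$\frac{1}{\left(\frac{1}{t + 4} \cdot 43 + c{\left(-6 \right)}\right) - 7271} = \frac{1}{\left(\frac{1}{\frac{148}{33} + 4} \cdot 43 + \frac{4}{-4 - 6}\right) - 7271} = \frac{1}{\left(\frac{1}{\frac{280}{33}} \cdot 43 + \frac{4}{-10}\right) - 7271} = \frac{1}{\left(\frac{33}{280} \cdot 43 + 4 \left(- \frac{1}{10}\right)\right) - 7271} = \frac{1}{\left(\frac{1419}{280} - \frac{2}{5}\right) - 7271} = \frac{1}{\frac{1307}{280} - 7271} = \frac{1}{- \frac{2034573}{280}} = - \frac{280}{2034573}$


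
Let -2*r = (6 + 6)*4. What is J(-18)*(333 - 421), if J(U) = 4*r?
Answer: 8448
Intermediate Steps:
r = -24 (r = -(6 + 6)*4/2 = -6*4 = -1/2*48 = -24)
J(U) = -96 (J(U) = 4*(-24) = -96)
J(-18)*(333 - 421) = -96*(333 - 421) = -96*(-88) = 8448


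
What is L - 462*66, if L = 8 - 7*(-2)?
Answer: -30470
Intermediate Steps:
L = 22 (L = 8 + 14 = 22)
L - 462*66 = 22 - 462*66 = 22 - 30492 = -30470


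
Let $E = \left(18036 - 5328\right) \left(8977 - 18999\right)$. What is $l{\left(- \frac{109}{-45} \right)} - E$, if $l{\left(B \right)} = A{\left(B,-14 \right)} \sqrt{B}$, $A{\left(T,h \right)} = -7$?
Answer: $127359576 - \frac{7 \sqrt{545}}{15} \approx 1.2736 \cdot 10^{8}$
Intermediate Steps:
$l{\left(B \right)} = - 7 \sqrt{B}$
$E = -127359576$ ($E = 12708 \left(-10022\right) = -127359576$)
$l{\left(- \frac{109}{-45} \right)} - E = - 7 \sqrt{- \frac{109}{-45}} - -127359576 = - 7 \sqrt{\left(-109\right) \left(- \frac{1}{45}\right)} + 127359576 = - 7 \sqrt{\frac{109}{45}} + 127359576 = - 7 \frac{\sqrt{545}}{15} + 127359576 = - \frac{7 \sqrt{545}}{15} + 127359576 = 127359576 - \frac{7 \sqrt{545}}{15}$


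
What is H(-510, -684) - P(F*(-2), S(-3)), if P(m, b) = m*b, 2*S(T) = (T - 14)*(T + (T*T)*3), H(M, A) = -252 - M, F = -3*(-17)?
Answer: -20550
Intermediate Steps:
F = 51
S(T) = (-14 + T)*(T + 3*T²)/2 (S(T) = ((T - 14)*(T + (T*T)*3))/2 = ((-14 + T)*(T + T²*3))/2 = ((-14 + T)*(T + 3*T²))/2 = (-14 + T)*(T + 3*T²)/2)
P(m, b) = b*m
H(-510, -684) - P(F*(-2), S(-3)) = (-252 - 1*(-510)) - (½)*(-3)*(-14 - 41*(-3) + 3*(-3)²)*51*(-2) = (-252 + 510) - (½)*(-3)*(-14 + 123 + 3*9)*(-102) = 258 - (½)*(-3)*(-14 + 123 + 27)*(-102) = 258 - (½)*(-3)*136*(-102) = 258 - (-204)*(-102) = 258 - 1*20808 = 258 - 20808 = -20550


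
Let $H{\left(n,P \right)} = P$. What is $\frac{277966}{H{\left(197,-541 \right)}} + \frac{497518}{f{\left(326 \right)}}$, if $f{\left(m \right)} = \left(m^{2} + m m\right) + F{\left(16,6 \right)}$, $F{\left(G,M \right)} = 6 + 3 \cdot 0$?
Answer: $- \frac{29407369895}{57496939} \approx -511.46$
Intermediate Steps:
$F{\left(G,M \right)} = 6$ ($F{\left(G,M \right)} = 6 + 0 = 6$)
$f{\left(m \right)} = 6 + 2 m^{2}$ ($f{\left(m \right)} = \left(m^{2} + m m\right) + 6 = \left(m^{2} + m^{2}\right) + 6 = 2 m^{2} + 6 = 6 + 2 m^{2}$)
$\frac{277966}{H{\left(197,-541 \right)}} + \frac{497518}{f{\left(326 \right)}} = \frac{277966}{-541} + \frac{497518}{6 + 2 \cdot 326^{2}} = 277966 \left(- \frac{1}{541}\right) + \frac{497518}{6 + 2 \cdot 106276} = - \frac{277966}{541} + \frac{497518}{6 + 212552} = - \frac{277966}{541} + \frac{497518}{212558} = - \frac{277966}{541} + 497518 \cdot \frac{1}{212558} = - \frac{277966}{541} + \frac{248759}{106279} = - \frac{29407369895}{57496939}$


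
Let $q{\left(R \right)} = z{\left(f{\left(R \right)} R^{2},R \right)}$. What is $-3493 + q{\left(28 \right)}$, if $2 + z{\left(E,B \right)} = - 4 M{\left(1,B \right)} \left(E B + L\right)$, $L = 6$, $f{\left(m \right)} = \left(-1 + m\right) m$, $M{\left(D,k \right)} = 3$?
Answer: $-199152111$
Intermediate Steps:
$f{\left(m \right)} = m \left(-1 + m\right)$
$z{\left(E,B \right)} = -74 - 12 B E$ ($z{\left(E,B \right)} = -2 + \left(-4\right) 3 \left(E B + 6\right) = -2 - 12 \left(B E + 6\right) = -2 - 12 \left(6 + B E\right) = -2 - \left(72 + 12 B E\right) = -74 - 12 B E$)
$q{\left(R \right)} = -74 - 12 R^{4} \left(-1 + R\right)$ ($q{\left(R \right)} = -74 - 12 R R \left(-1 + R\right) R^{2} = -74 - 12 R R^{3} \left(-1 + R\right) = -74 - 12 R^{4} \left(-1 + R\right)$)
$-3493 + q{\left(28 \right)} = -3493 + \left(-74 + 12 \cdot 28^{4} \left(1 - 28\right)\right) = -3493 + \left(-74 + 12 \cdot 614656 \left(1 - 28\right)\right) = -3493 + \left(-74 + 12 \cdot 614656 \left(-27\right)\right) = -3493 - 199148618 = -199152111$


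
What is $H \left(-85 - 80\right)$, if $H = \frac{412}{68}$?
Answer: $- \frac{16995}{17} \approx -999.71$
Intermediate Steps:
$H = \frac{103}{17}$ ($H = 412 \cdot \frac{1}{68} = \frac{103}{17} \approx 6.0588$)
$H \left(-85 - 80\right) = \frac{103 \left(-85 - 80\right)}{17} = \frac{103}{17} \left(-165\right) = - \frac{16995}{17}$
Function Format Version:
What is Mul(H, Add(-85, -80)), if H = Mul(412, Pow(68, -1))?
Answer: Rational(-16995, 17) ≈ -999.71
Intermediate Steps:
H = Rational(103, 17) (H = Mul(412, Rational(1, 68)) = Rational(103, 17) ≈ 6.0588)
Mul(H, Add(-85, -80)) = Mul(Rational(103, 17), Add(-85, -80)) = Mul(Rational(103, 17), -165) = Rational(-16995, 17)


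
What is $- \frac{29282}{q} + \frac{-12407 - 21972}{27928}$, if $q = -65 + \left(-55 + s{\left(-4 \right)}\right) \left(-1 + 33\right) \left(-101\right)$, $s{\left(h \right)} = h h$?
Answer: $- \frac{468087023}{319859384} \approx -1.4634$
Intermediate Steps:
$s{\left(h \right)} = h^{2}$
$q = 125983$ ($q = -65 + \left(-55 + \left(-4\right)^{2}\right) \left(-1 + 33\right) \left(-101\right) = -65 + \left(-55 + 16\right) 32 \left(-101\right) = -65 + \left(-39\right) 32 \left(-101\right) = -65 - -126048 = -65 + 126048 = 125983$)
$- \frac{29282}{q} + \frac{-12407 - 21972}{27928} = - \frac{29282}{125983} + \frac{-12407 - 21972}{27928} = \left(-29282\right) \frac{1}{125983} + \left(-12407 - 21972\right) \frac{1}{27928} = - \frac{2662}{11453} - \frac{34379}{27928} = - \frac{468087023}{319859384}$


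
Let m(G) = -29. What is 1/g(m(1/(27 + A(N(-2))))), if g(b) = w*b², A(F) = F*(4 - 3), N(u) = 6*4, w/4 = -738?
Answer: -1/2482632 ≈ -4.0280e-7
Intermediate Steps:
w = -2952 (w = 4*(-738) = -2952)
N(u) = 24
A(F) = F (A(F) = F*1 = F)
g(b) = -2952*b²
1/g(m(1/(27 + A(N(-2))))) = 1/(-2952*(-29)²) = 1/(-2952*841) = 1/(-2482632) = -1/2482632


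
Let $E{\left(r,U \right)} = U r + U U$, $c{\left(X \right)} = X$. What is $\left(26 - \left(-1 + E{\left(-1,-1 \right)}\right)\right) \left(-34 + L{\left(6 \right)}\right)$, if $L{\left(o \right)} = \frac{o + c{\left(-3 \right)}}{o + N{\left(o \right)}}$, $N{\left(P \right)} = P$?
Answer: $- \frac{3375}{4} \approx -843.75$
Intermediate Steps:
$E{\left(r,U \right)} = U^{2} + U r$ ($E{\left(r,U \right)} = U r + U^{2} = U^{2} + U r$)
$L{\left(o \right)} = \frac{-3 + o}{2 o}$ ($L{\left(o \right)} = \frac{o - 3}{o + o} = \frac{-3 + o}{2 o}$)
$\left(26 - \left(-1 + E{\left(-1,-1 \right)}\right)\right) \left(-34 + L{\left(6 \right)}\right) = \left(26 + \left(1 - - (-1 - 1)\right)\right) \left(-34 + \frac{-3 + 6}{2 \cdot 6}\right) = \left(26 + \left(1 - \left(-1\right) \left(-2\right)\right)\right) \left(-34 + \frac{1}{2} \cdot \frac{1}{6} \cdot 3\right) = \left(26 + \left(1 - 2\right)\right) \left(-34 + \frac{1}{4}\right) = \left(26 + \left(1 - 2\right)\right) \left(- \frac{135}{4}\right) = \left(26 - 1\right) \left(- \frac{135}{4}\right) = 25 \left(- \frac{135}{4}\right) = - \frac{3375}{4}$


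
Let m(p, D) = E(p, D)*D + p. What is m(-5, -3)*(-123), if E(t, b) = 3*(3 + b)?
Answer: 615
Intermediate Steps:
E(t, b) = 9 + 3*b
m(p, D) = p + D*(9 + 3*D) (m(p, D) = (9 + 3*D)*D + p = D*(9 + 3*D) + p = p + D*(9 + 3*D))
m(-5, -3)*(-123) = (-5 + 3*(-3)*(3 - 3))*(-123) = (-5 + 3*(-3)*0)*(-123) = (-5 + 0)*(-123) = -5*(-123) = 615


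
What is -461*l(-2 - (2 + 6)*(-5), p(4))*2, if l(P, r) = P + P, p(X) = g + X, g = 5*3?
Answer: -70072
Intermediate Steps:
g = 15
p(X) = 15 + X
l(P, r) = 2*P
-461*l(-2 - (2 + 6)*(-5), p(4))*2 = -461*2*(-2 - (2 + 6)*(-5))*2 = -461*2*(-2 - 8*(-5))*2 = -461*2*(-2 - 1*(-40))*2 = -461*2*(-2 + 40)*2 = -461*2*38*2 = -35036*2 = -461*152 = -70072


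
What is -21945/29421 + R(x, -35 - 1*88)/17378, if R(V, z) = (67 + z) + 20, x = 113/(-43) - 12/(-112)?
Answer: -9105223/12173289 ≈ -0.74797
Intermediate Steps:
x = -3035/1204 (x = 113*(-1/43) - 12*(-1/112) = -113/43 + 3/28 = -3035/1204 ≈ -2.5208)
R(V, z) = 87 + z
-21945/29421 + R(x, -35 - 1*88)/17378 = -21945/29421 + (87 + (-35 - 1*88))/17378 = -21945*1/29421 + (87 + (-35 - 88))*(1/17378) = -1045/1401 + (87 - 123)*(1/17378) = -1045/1401 - 36*1/17378 = -1045/1401 - 18/8689 = -9105223/12173289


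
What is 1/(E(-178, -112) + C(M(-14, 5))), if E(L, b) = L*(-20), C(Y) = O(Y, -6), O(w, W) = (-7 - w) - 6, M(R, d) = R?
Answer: 1/3561 ≈ 0.00028082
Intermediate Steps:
O(w, W) = -13 - w
C(Y) = -13 - Y
E(L, b) = -20*L
1/(E(-178, -112) + C(M(-14, 5))) = 1/(-20*(-178) + (-13 - 1*(-14))) = 1/(3560 + (-13 + 14)) = 1/(3560 + 1) = 1/3561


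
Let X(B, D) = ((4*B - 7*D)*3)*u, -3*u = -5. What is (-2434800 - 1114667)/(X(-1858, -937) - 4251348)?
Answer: 3549467/4255713 ≈ 0.83405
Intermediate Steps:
u = 5/3 (u = -⅓*(-5) = 5/3 ≈ 1.6667)
X(B, D) = -35*D + 20*B (X(B, D) = ((4*B - 7*D)*3)*(5/3) = ((-7*D + 4*B)*3)*(5/3) = (-21*D + 12*B)*(5/3) = -35*D + 20*B)
(-2434800 - 1114667)/(X(-1858, -937) - 4251348) = (-2434800 - 1114667)/((-35*(-937) + 20*(-1858)) - 4251348) = -3549467/((32795 - 37160) - 4251348) = -3549467/(-4365 - 4251348) = -3549467/(-4255713) = -3549467*(-1/4255713) = 3549467/4255713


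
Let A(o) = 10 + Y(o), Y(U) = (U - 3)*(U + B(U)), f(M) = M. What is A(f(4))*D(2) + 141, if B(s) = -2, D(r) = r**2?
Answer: 189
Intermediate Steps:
Y(U) = (-3 + U)*(-2 + U) (Y(U) = (U - 3)*(U - 2) = (-3 + U)*(-2 + U))
A(o) = 16 + o**2 - 5*o (A(o) = 10 + (6 + o**2 - 5*o) = 16 + o**2 - 5*o)
A(f(4))*D(2) + 141 = (16 + 4**2 - 5*4)*2**2 + 141 = (16 + 16 - 20)*4 + 141 = 12*4 + 141 = 48 + 141 = 189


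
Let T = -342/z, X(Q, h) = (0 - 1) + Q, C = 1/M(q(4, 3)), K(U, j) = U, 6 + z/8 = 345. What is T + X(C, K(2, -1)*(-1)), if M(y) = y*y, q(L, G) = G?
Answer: -4129/4068 ≈ -1.0150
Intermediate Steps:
z = 2712 (z = -48 + 8*345 = -48 + 2760 = 2712)
M(y) = y²
C = ⅑ (C = 1/(3²) = 1/9 = ⅑ ≈ 0.11111)
X(Q, h) = -1 + Q
T = -57/452 (T = -342/2712 = -342*1/2712 = -57/452 ≈ -0.12611)
T + X(C, K(2, -1)*(-1)) = -57/452 + (-1 + ⅑) = -57/452 - 8/9 = -4129/4068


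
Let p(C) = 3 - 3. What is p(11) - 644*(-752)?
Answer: 484288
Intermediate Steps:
p(C) = 0
p(11) - 644*(-752) = 0 - 644*(-752) = 0 + 484288 = 484288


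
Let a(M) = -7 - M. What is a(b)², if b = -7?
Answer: 0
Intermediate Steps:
a(b)² = (-7 - 1*(-7))² = (-7 + 7)² = 0² = 0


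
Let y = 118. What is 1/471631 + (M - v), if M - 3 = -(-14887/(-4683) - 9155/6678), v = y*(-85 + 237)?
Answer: -1799501915598457/100335722202 ≈ -17935.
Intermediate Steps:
v = 17936 (v = 118*(-85 + 237) = 118*152 = 17936)
M = 253583/212742 (M = 3 - (-14887/(-4683) - 9155/6678) = 3 - (-14887*(-1/4683) - 9155*1/6678) = 3 - (14887/4683 - 9155/6678) = 3 - 1*384643/212742 = 3 - 384643/212742 = 253583/212742 ≈ 1.1920)
1/471631 + (M - v) = 1/471631 + (253583/212742 - 1*17936) = 1/471631 + (253583/212742 - 17936) = 1/471631 - 3815486929/212742 = -1799501915598457/100335722202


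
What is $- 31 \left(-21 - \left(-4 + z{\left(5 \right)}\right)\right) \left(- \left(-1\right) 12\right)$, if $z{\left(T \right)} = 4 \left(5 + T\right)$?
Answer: $21204$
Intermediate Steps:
$z{\left(T \right)} = 20 + 4 T$
$- 31 \left(-21 - \left(-4 + z{\left(5 \right)}\right)\right) \left(- \left(-1\right) 12\right) = - 31 \left(-21 - \left(16 + 20\right)\right) \left(- \left(-1\right) 12\right) = - 31 \left(-21 + \left(4 - \left(20 + 20\right)\right)\right) \left(\left(-1\right) \left(-12\right)\right) = - 31 \left(-21 + \left(4 - 40\right)\right) 12 = - 31 \left(-21 - 36\right) 12 = \left(-31\right) \left(-57\right) 12 = 1767 \cdot 12 = 21204$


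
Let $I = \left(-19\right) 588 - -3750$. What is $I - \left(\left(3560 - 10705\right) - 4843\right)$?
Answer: $4566$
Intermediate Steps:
$I = -7422$ ($I = -11172 + 3750 = -7422$)
$I - \left(\left(3560 - 10705\right) - 4843\right) = -7422 - \left(\left(3560 - 10705\right) - 4843\right) = -7422 - \left(-7145 - 4843\right) = -7422 - -11988 = -7422 + 11988 = 4566$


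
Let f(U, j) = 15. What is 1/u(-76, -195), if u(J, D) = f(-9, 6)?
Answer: 1/15 ≈ 0.066667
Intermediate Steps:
u(J, D) = 15
1/u(-76, -195) = 1/15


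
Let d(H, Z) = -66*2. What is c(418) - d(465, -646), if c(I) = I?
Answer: 550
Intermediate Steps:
d(H, Z) = -132
c(418) - d(465, -646) = 418 - 1*(-132) = 418 + 132 = 550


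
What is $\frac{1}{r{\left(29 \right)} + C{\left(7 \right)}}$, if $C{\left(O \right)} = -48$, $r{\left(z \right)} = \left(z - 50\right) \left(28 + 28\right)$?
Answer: $- \frac{1}{1224} \approx -0.00081699$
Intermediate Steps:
$r{\left(z \right)} = -2800 + 56 z$ ($r{\left(z \right)} = \left(-50 + z\right) 56 = -2800 + 56 z$)
$\frac{1}{r{\left(29 \right)} + C{\left(7 \right)}} = \frac{1}{\left(-2800 + 56 \cdot 29\right) - 48} = \frac{1}{\left(-2800 + 1624\right) - 48} = \frac{1}{-1176 - 48} = \frac{1}{-1224} = - \frac{1}{1224}$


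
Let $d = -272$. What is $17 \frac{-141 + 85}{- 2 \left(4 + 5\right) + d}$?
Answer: $\frac{476}{145} \approx 3.2828$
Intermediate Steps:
$17 \frac{-141 + 85}{- 2 \left(4 + 5\right) + d} = 17 \frac{-141 + 85}{- 2 \left(4 + 5\right) - 272} = 17 \left(- \frac{56}{\left(-2\right) 9 - 272}\right) = 17 \left(- \frac{56}{-18 - 272}\right) = 17 \left(- \frac{56}{-290}\right) = 17 \left(\left(-56\right) \left(- \frac{1}{290}\right)\right) = 17 \cdot \frac{28}{145} = \frac{476}{145}$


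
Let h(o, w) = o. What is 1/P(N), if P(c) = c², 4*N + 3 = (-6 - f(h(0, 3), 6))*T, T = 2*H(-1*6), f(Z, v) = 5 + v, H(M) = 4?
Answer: 16/19321 ≈ 0.00082811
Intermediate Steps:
T = 8 (T = 2*4 = 8)
N = -139/4 (N = -¾ + ((-6 - (5 + 6))*8)/4 = -¾ + ((-6 - 1*11)*8)/4 = -¾ + ((-6 - 11)*8)/4 = -¾ + (-17*8)/4 = -¾ + (¼)*(-136) = -¾ - 34 = -139/4 ≈ -34.750)
1/P(N) = 1/((-139/4)²) = 1/(19321/16) = 16/19321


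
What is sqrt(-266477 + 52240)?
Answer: I*sqrt(214237) ≈ 462.86*I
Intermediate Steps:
sqrt(-266477 + 52240) = sqrt(-214237) = I*sqrt(214237)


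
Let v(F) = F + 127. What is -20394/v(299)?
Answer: -3399/71 ≈ -47.873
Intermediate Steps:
v(F) = 127 + F
-20394/v(299) = -20394/(127 + 299) = -20394/426 = -20394*1/426 = -3399/71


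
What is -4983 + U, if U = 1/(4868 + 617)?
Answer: -27331754/5485 ≈ -4983.0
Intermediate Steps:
U = 1/5485 ≈ 0.00018232
-4983 + U = -4983 + 1/5485 = -27331754/5485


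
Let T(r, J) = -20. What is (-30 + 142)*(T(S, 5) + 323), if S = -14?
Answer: 33936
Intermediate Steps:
(-30 + 142)*(T(S, 5) + 323) = (-30 + 142)*(-20 + 323) = 112*303 = 33936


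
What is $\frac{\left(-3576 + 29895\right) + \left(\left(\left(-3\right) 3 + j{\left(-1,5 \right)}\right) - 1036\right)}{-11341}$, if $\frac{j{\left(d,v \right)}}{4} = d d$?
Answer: $- \frac{2298}{1031} \approx -2.2289$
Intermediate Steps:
$j{\left(d,v \right)} = 4 d^{2}$ ($j{\left(d,v \right)} = 4 d d = 4 d^{2}$)
$\frac{\left(-3576 + 29895\right) + \left(\left(\left(-3\right) 3 + j{\left(-1,5 \right)}\right) - 1036\right)}{-11341} = \frac{\left(-3576 + 29895\right) + \left(\left(\left(-3\right) 3 + 4 \left(-1\right)^{2}\right) - 1036\right)}{-11341} = \left(26319 + \left(\left(-9 + 4 \cdot 1\right) - 1036\right)\right) \left(- \frac{1}{11341}\right) = \left(26319 + \left(\left(-9 + 4\right) - 1036\right)\right) \left(- \frac{1}{11341}\right) = \left(26319 - 1041\right) \left(- \frac{1}{11341}\right) = 25278 \left(- \frac{1}{11341}\right) = - \frac{2298}{1031}$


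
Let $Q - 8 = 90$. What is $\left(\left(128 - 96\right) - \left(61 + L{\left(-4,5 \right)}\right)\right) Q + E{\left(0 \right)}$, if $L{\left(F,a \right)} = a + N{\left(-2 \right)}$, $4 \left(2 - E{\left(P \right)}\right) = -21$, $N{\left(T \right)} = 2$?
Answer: $- \frac{14083}{4} \approx -3520.8$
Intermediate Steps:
$Q = 98$ ($Q = 8 + 90 = 98$)
$E{\left(P \right)} = \frac{29}{4}$ ($E{\left(P \right)} = 2 - - \frac{21}{4} = 2 + \frac{21}{4} = \frac{29}{4}$)
$L{\left(F,a \right)} = 2 + a$ ($L{\left(F,a \right)} = a + 2 = 2 + a$)
$\left(\left(128 - 96\right) - \left(61 + L{\left(-4,5 \right)}\right)\right) Q + E{\left(0 \right)} = \left(\left(128 - 96\right) - 68\right) 98 + \frac{29}{4} = \left(32 - 68\right) 98 + \frac{29}{4} = \left(-36\right) 98 + \frac{29}{4} = -3528 + \frac{29}{4} = - \frac{14083}{4}$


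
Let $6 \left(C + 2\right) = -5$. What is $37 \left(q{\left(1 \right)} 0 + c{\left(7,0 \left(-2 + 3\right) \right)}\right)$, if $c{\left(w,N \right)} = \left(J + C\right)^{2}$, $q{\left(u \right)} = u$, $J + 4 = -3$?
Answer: $\frac{128797}{36} \approx 3577.7$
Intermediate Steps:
$J = -7$ ($J = -4 - 3 = -7$)
$C = - \frac{17}{6}$ ($C = -2 + \frac{1}{6} \left(-5\right) = -2 - \frac{5}{6} = - \frac{17}{6} \approx -2.8333$)
$c{\left(w,N \right)} = \frac{3481}{36}$ ($c{\left(w,N \right)} = \left(-7 - \frac{17}{6}\right)^{2} = \left(- \frac{59}{6}\right)^{2} = \frac{3481}{36}$)
$37 \left(q{\left(1 \right)} 0 + c{\left(7,0 \left(-2 + 3\right) \right)}\right) = 37 \left(1 \cdot 0 + \frac{3481}{36}\right) = 37 \left(0 + \frac{3481}{36}\right) = 37 \cdot \frac{3481}{36} = \frac{128797}{36}$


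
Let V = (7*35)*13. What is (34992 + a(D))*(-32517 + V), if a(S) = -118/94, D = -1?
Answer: -48238380580/47 ≈ -1.0263e+9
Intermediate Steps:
V = 3185 (V = 245*13 = 3185)
a(S) = -59/47 (a(S) = -118*1/94 = -59/47)
(34992 + a(D))*(-32517 + V) = (34992 - 59/47)*(-32517 + 3185) = (1644565/47)*(-29332) = -48238380580/47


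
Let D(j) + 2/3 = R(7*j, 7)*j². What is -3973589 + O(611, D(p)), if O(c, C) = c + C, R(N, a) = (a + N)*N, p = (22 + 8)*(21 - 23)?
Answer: 1861449064/3 ≈ 6.2048e+8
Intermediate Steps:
p = -60 (p = 30*(-2) = -60)
R(N, a) = N*(N + a) (R(N, a) = (N + a)*N = N*(N + a))
D(j) = -⅔ + 7*j³*(7 + 7*j) (D(j) = -⅔ + ((7*j)*(7*j + 7))*j² = -⅔ + ((7*j)*(7 + 7*j))*j² = -⅔ + (7*j*(7 + 7*j))*j² = -⅔ + 7*j³*(7 + 7*j))
O(c, C) = C + c
-3973589 + O(611, D(p)) = -3973589 + ((-⅔ + 49*(-60)³*(1 - 60)) + 611) = -3973589 + ((-⅔ + 49*(-216000)*(-59)) + 611) = -3973589 + ((-⅔ + 624456000) + 611) = -3973589 + (1873367998/3 + 611) = -3973589 + 1873369831/3 = 1861449064/3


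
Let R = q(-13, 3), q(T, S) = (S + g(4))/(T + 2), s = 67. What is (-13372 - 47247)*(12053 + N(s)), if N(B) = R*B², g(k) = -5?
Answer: -8581286259/11 ≈ -7.8012e+8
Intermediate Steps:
q(T, S) = (-5 + S)/(2 + T) (q(T, S) = (S - 5)/(T + 2) = (-5 + S)/(2 + T))
R = 2/11 (R = (-5 + 3)/(2 - 13) = -2/(-11) = -1/11*(-2) = 2/11 ≈ 0.18182)
N(B) = 2*B²/11
(-13372 - 47247)*(12053 + N(s)) = (-13372 - 47247)*(12053 + (2/11)*67²) = -60619*(12053 + (2/11)*4489) = -60619*(12053 + 8978/11) = -60619*141561/11 = -8581286259/11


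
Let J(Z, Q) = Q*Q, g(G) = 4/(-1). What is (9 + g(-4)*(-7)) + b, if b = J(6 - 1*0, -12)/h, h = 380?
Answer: 3551/95 ≈ 37.379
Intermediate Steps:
g(G) = -4 (g(G) = 4*(-1) = -4)
J(Z, Q) = Q²
b = 36/95 (b = (-12)²/380 = 144*(1/380) = 36/95 ≈ 0.37895)
(9 + g(-4)*(-7)) + b = (9 - 4*(-7)) + 36/95 = (9 + 28) + 36/95 = 37 + 36/95 = 3551/95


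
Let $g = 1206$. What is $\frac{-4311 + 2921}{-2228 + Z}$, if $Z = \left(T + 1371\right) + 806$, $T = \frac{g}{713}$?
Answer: $\frac{991070}{35157} \approx 28.19$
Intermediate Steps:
$T = \frac{1206}{713} \approx 1.6914$
$Z = \frac{1553407}{713}$ ($Z = \left(\frac{1206}{713} + 1371\right) + 806 = \frac{978729}{713} + 806 = \frac{1553407}{713} \approx 2178.7$)
$\frac{-4311 + 2921}{-2228 + Z} = \frac{-4311 + 2921}{-2228 + \frac{1553407}{713}} = - \frac{1390}{- \frac{35157}{713}} = \left(-1390\right) \left(- \frac{713}{35157}\right) = \frac{991070}{35157}$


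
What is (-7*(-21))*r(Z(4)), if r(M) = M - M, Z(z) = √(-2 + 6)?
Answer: 0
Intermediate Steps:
Z(z) = 2 (Z(z) = √4 = 2)
r(M) = 0
(-7*(-21))*r(Z(4)) = -7*(-21)*0 = 147*0 = 0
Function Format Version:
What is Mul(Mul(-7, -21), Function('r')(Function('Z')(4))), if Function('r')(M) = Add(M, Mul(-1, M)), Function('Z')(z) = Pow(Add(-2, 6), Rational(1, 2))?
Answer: 0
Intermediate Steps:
Function('Z')(z) = 2 (Function('Z')(z) = Pow(4, Rational(1, 2)) = 2)
Function('r')(M) = 0
Mul(Mul(-7, -21), Function('r')(Function('Z')(4))) = Mul(Mul(-7, -21), 0) = Mul(147, 0) = 0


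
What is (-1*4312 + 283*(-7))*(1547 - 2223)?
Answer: 4254068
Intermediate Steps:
(-1*4312 + 283*(-7))*(1547 - 2223) = (-4312 - 1981)*(-676) = -6293*(-676) = 4254068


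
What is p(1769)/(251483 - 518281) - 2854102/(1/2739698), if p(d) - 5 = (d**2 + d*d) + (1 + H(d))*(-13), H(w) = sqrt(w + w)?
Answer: -7842835673843117/1003 + 13*sqrt(3538)/266798 ≈ -7.8194e+12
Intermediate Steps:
H(w) = sqrt(2)*sqrt(w) (H(w) = sqrt(2*w) = sqrt(2)*sqrt(w))
p(d) = -8 + 2*d**2 - 13*sqrt(2)*sqrt(d) (p(d) = 5 + ((d**2 + d*d) + (1 + sqrt(2)*sqrt(d))*(-13)) = 5 + ((d**2 + d**2) + (-13 - 13*sqrt(2)*sqrt(d))) = 5 + (2*d**2 + (-13 - 13*sqrt(2)*sqrt(d))) = 5 + (-13 + 2*d**2 - 13*sqrt(2)*sqrt(d)) = -8 + 2*d**2 - 13*sqrt(2)*sqrt(d))
p(1769)/(251483 - 518281) - 2854102/(1/2739698) = (-8 + 2*1769**2 - 13*sqrt(2)*sqrt(1769))/(251483 - 518281) - 2854102/(1/2739698) = (-8 + 2*3129361 - 13*sqrt(3538))/(-266798) - 2854102/1/2739698 = (-8 + 6258722 - 13*sqrt(3538))*(-1/266798) - 2854102*2739698 = (6258714 - 13*sqrt(3538))*(-1/266798) - 7819377541196 = (-23529/1003 + 13*sqrt(3538)/266798) - 7819377541196 = -7842835673843117/1003 + 13*sqrt(3538)/266798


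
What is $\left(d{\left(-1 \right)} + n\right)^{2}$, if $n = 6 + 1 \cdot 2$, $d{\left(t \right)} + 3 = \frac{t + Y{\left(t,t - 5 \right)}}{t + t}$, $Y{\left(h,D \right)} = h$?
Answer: $36$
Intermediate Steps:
$d{\left(t \right)} = -2$ ($d{\left(t \right)} = -3 + \frac{t + t}{t + t} = -3 + \frac{2 t}{2 t} = -3 + 2 t \frac{1}{2 t} = -3 + 1 = -2$)
$n = 8$ ($n = 6 + 2 = 8$)
$\left(d{\left(-1 \right)} + n\right)^{2} = \left(-2 + 8\right)^{2} = 6^{2} = 36$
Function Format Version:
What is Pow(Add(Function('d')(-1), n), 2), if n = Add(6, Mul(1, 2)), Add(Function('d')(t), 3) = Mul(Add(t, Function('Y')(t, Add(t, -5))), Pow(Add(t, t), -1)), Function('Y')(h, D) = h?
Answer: 36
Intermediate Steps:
Function('d')(t) = -2 (Function('d')(t) = Add(-3, Mul(Add(t, t), Pow(Add(t, t), -1))) = Add(-3, Mul(Mul(2, t), Pow(Mul(2, t), -1))) = Add(-3, Mul(Mul(2, t), Mul(Rational(1, 2), Pow(t, -1)))) = Add(-3, 1) = -2)
n = 8 (n = Add(6, 2) = 8)
Pow(Add(Function('d')(-1), n), 2) = Pow(Add(-2, 8), 2) = Pow(6, 2) = 36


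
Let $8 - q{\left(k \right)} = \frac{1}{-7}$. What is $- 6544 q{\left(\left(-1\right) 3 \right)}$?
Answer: $- \frac{373008}{7} \approx -53287.0$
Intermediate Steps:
$q{\left(k \right)} = \frac{57}{7}$ ($q{\left(k \right)} = 8 - \frac{1}{-7} = 8 - - \frac{1}{7} = 8 + \frac{1}{7} = \frac{57}{7}$)
$- 6544 q{\left(\left(-1\right) 3 \right)} = \left(-6544\right) \frac{57}{7} = - \frac{373008}{7}$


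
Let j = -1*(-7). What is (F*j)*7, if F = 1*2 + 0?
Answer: 98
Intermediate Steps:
j = 7
F = 2 (F = 2 + 0 = 2)
(F*j)*7 = (2*7)*7 = 14*7 = 98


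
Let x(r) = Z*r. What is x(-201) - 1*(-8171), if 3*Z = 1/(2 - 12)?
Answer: 81777/10 ≈ 8177.7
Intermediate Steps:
Z = -1/30 (Z = 1/(3*(2 - 12)) = (⅓)/(-10) = (⅓)*(-⅒) = -1/30 ≈ -0.033333)
x(r) = -r/30
x(-201) - 1*(-8171) = -1/30*(-201) - 1*(-8171) = 67/10 + 8171 = 81777/10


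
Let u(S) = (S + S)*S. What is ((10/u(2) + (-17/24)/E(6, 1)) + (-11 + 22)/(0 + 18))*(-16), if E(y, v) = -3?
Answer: -302/9 ≈ -33.556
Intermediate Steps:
u(S) = 2*S² (u(S) = (2*S)*S = 2*S²)
((10/u(2) + (-17/24)/E(6, 1)) + (-11 + 22)/(0 + 18))*(-16) = ((10/((2*2²)) - 17/24/(-3)) + (-11 + 22)/(0 + 18))*(-16) = ((10/((2*4)) - 17*1/24*(-⅓)) + 11/18)*(-16) = ((10/8 - 17/24*(-⅓)) + 11*(1/18))*(-16) = ((10*(⅛) + 17/72) + 11/18)*(-16) = ((5/4 + 17/72) + 11/18)*(-16) = (107/72 + 11/18)*(-16) = (151/72)*(-16) = -302/9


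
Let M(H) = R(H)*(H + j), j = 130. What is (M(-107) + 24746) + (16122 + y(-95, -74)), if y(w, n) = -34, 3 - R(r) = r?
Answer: 43364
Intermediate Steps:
R(r) = 3 - r
M(H) = (3 - H)*(130 + H) (M(H) = (3 - H)*(H + 130) = (3 - H)*(130 + H))
(M(-107) + 24746) + (16122 + y(-95, -74)) = (-(-3 - 107)*(130 - 107) + 24746) + (16122 - 34) = (-1*(-110)*23 + 24746) + 16088 = (2530 + 24746) + 16088 = 27276 + 16088 = 43364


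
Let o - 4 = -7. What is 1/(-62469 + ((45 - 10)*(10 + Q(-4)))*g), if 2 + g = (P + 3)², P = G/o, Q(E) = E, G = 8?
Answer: -3/188597 ≈ -1.5907e-5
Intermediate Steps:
o = -3 (o = 4 - 7 = -3)
P = -8/3 (P = 8/(-3) = 8*(-⅓) = -8/3 ≈ -2.6667)
g = -17/9 (g = -2 + (-8/3 + 3)² = -2 + (⅓)² = -2 + ⅑ = -17/9 ≈ -1.8889)
1/(-62469 + ((45 - 10)*(10 + Q(-4)))*g) = 1/(-62469 + ((45 - 10)*(10 - 4))*(-17/9)) = 1/(-62469 + (35*6)*(-17/9)) = 1/(-62469 + 210*(-17/9)) = 1/(-62469 - 1190/3) = 1/(-188597/3) = -3/188597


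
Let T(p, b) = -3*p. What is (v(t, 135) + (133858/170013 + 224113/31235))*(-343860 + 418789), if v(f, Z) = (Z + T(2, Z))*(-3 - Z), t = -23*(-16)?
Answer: -7080241668528601219/5310356055 ≈ -1.3333e+9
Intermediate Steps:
t = 368
v(f, Z) = (-6 + Z)*(-3 - Z) (v(f, Z) = (Z - 3*2)*(-3 - Z) = (Z - 6)*(-3 - Z) = (-6 + Z)*(-3 - Z))
(v(t, 135) + (133858/170013 + 224113/31235))*(-343860 + 418789) = ((18 - 1*135² + 3*135) + (133858/170013 + 224113/31235))*(-343860 + 418789) = ((18 - 1*18225 + 405) + (133858*(1/170013) + 224113*(1/31235)))*74929 = ((18 - 18225 + 405) + (133858/170013 + 224113/31235))*74929 = (-17802 + 42283178099/5310356055)*74929 = -94492675313011/5310356055*74929 = -7080241668528601219/5310356055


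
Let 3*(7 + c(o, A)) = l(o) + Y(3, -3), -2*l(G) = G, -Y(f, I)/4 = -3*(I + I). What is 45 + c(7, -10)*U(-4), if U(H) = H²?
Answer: -1409/3 ≈ -469.67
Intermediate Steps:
Y(f, I) = 24*I (Y(f, I) = -(-12)*(I + I) = -(-12)*2*I = -(-24)*I = 24*I)
l(G) = -G/2
c(o, A) = -31 - o/6 (c(o, A) = -7 + (-o/2 + 24*(-3))/3 = -7 + (-o/2 - 72)/3 = -7 + (-72 - o/2)/3 = -7 + (-24 - o/6) = -31 - o/6)
45 + c(7, -10)*U(-4) = 45 + (-31 - ⅙*7)*(-4)² = 45 + (-31 - 7/6)*16 = 45 - 193/6*16 = 45 - 1544/3 = -1409/3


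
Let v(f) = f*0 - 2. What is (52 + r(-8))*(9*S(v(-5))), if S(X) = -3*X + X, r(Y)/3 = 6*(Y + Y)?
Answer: -8496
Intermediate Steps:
v(f) = -2 (v(f) = 0 - 2 = -2)
r(Y) = 36*Y (r(Y) = 3*(6*(Y + Y)) = 3*(6*(2*Y)) = 3*(12*Y) = 36*Y)
S(X) = -2*X
(52 + r(-8))*(9*S(v(-5))) = (52 + 36*(-8))*(9*(-2*(-2))) = (52 - 288)*(9*4) = -236*36 = -8496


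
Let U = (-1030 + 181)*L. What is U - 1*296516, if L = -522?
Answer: 146662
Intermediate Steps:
U = 443178 (U = (-1030 + 181)*(-522) = -849*(-522) = 443178)
U - 1*296516 = 443178 - 1*296516 = 443178 - 296516 = 146662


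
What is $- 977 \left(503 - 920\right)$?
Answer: $407409$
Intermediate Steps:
$- 977 \left(503 - 920\right) = \left(-977\right) \left(-417\right) = 407409$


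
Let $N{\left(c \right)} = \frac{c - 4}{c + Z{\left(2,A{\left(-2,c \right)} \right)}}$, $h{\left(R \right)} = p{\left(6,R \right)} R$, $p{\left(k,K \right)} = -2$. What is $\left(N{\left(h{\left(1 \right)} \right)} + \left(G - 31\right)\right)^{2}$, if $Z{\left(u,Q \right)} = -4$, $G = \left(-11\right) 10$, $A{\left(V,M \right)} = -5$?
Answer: $19600$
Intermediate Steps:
$G = -110$
$h{\left(R \right)} = - 2 R$
$N{\left(c \right)} = 1$ ($N{\left(c \right)} = \frac{c - 4}{c - 4} = \frac{-4 + c}{-4 + c} = 1$)
$\left(N{\left(h{\left(1 \right)} \right)} + \left(G - 31\right)\right)^{2} = \left(1 - 141\right)^{2} = \left(-140\right)^{2} = 19600$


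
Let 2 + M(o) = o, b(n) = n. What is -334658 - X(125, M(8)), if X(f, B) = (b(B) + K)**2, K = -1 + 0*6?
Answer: -334683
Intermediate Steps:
K = -1 (K = -1 + 0 = -1)
M(o) = -2 + o
X(f, B) = (-1 + B)**2 (X(f, B) = (B - 1)**2 = (-1 + B)**2)
-334658 - X(125, M(8)) = -334658 - (-1 + (-2 + 8))**2 = -334658 - (-1 + 6)**2 = -334658 - 1*5**2 = -334658 - 1*25 = -334658 - 25 = -334683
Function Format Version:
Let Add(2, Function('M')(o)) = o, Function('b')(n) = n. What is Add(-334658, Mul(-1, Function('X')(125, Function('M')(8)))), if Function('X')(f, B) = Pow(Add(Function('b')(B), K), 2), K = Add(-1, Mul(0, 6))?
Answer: -334683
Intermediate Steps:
K = -1 (K = Add(-1, 0) = -1)
Function('M')(o) = Add(-2, o)
Function('X')(f, B) = Pow(Add(-1, B), 2) (Function('X')(f, B) = Pow(Add(B, -1), 2) = Pow(Add(-1, B), 2))
Add(-334658, Mul(-1, Function('X')(125, Function('M')(8)))) = Add(-334658, Mul(-1, Pow(Add(-1, Add(-2, 8)), 2))) = Add(-334658, Mul(-1, Pow(Add(-1, 6), 2))) = Add(-334658, Mul(-1, Pow(5, 2))) = Add(-334658, Mul(-1, 25)) = Add(-334658, -25) = -334683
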